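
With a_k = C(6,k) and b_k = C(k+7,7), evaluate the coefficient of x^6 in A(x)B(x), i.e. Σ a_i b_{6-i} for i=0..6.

Write out a_i and b_{6-i} for i = 0,…,6 and sum the products.
Σ = 1·1716 + 6·792 + 15·330 + 20·120 + 15·36 + 6·8 + 1·1 = 14407.

14407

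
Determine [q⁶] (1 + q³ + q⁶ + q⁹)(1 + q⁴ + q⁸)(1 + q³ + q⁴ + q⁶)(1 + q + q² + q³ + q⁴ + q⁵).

(1 + q³ + q⁶ + q⁹) has coefficients 1,0,0,1,0,0,1 for degrees 0…6.
(1 + q⁴ + q⁸) has coefficients 1,0,0,0,1,0,0 for degrees 0…6.
Multiplying by (1 + q³ + q⁴ + q⁶) gives running coefficients 1,0,0,1,2,0,1 for degrees 0…6.
Finally multiplying by (1 + q + q² + q³ + q⁴ + q⁵), the product of all factors after the first has coefficients 1,1,1,2,4,4,4 for degrees 0…6.
[q⁶] = 1·4 + 1·2 + 1·1 = 7.

7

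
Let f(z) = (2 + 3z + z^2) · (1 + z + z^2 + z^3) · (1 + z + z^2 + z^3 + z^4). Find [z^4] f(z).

23

(2 + 3z + z^2) has coefficients 2,3,1 for degrees 0…2.
(1 + z + z^2 + z^3) has coefficients 1,1,1,1,0 for degrees 0…4.
Finally multiplying by (1 + z + z^2 + z^3 + z^4), the product of all factors after the first has coefficients 1,2,3,4,4 for degrees 0…4.
[z^4] = 2·4 + 3·4 + 1·3 = 23.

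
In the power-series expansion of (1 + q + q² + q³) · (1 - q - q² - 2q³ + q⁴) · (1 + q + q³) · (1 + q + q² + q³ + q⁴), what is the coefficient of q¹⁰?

(1 + q + q² + q³) has coefficients 1,1,1,1 for degrees 0…3.
(1 - q - q² - 2q³ + q⁴) has coefficients 1,-1,-1,-2,1,0,0,0,0,0,0 for degrees 0…10.
Multiplying by (1 + q + q³) gives running coefficients 1,0,-2,-2,-2,0,-2,1,0,0,0 for degrees 0…10.
Finally multiplying by (1 + q + q² + q³ + q⁴), the product of all factors after the first has coefficients 1,1,-1,-3,-5,-6,-8,-5,-3,-1,-1 for degrees 0…10.
[q¹⁰] = 1·(-1) + 1·(-1) + 1·(-3) + 1·(-5) = -10.

-10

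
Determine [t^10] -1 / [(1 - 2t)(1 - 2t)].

The denominator gives the recurrence a_n = 4a_(n−1) − 4a_(n−2) for n ≥ 2; the numerator fixes a_0 = -1, a_1 = -4.
Iterating: -1, -4, -12, -32, -80, -192, -448, -1024, -2304, -5120, -11264, so a_10 = -11264.

-11264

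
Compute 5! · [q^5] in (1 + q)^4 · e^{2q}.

2512

The EGF product rule gives c_5 = Σ_{k_1+k_2=5} C(5; k_1,k_2) · ∏ g_i(k_i), where (1+q)^4 gives the falling factorial (4)_k; e^{2q} gives (2)^k.
g_1(k) for k = 0…5: 1, 4, 12, 24, 24, 0.
g_2(k) for k = 0…5: 1, 2, 4, 8, 16, 32.
c_5 = Σ_k C(5,k)·g_1(k)·g_2(5−k) = 1·1·32 + 5·4·16 + 10·12·8 + 10·24·4 + 5·24·2 = 32 + 320 + 960 + 960 + 240 = 2512.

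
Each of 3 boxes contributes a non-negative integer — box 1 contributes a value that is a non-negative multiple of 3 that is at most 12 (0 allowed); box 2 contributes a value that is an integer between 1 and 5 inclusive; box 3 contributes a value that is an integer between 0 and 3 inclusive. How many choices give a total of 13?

The generating function for the choices is (1 + t³ + t⁶ + t⁹ + t¹²)·(t + t² + t³ + t⁴ + t⁵)·(1 + t + t² + t³); the count is [t¹³].
(1 + t³ + t⁶ + t⁹ + t¹²) has coefficients 1,0,0,1,0,0,1,0,0,1,0,0,1 for degrees 0…12.
(t + t² + t³ + t⁴ + t⁵) has coefficients 0,1,1,1,1,1,0,0,0,0,0,0,0,0 for degrees 0…13.
Finally multiplying by (1 + t + t² + t³), the product of all factors after the first has coefficients 0,1,2,3,4,4,3,2,1,0,0,0,0,0 for degrees 0…13.
[t¹³] = 1·0 + 1·0 + 1·2 + 1·4 + 1·1 = 7.

7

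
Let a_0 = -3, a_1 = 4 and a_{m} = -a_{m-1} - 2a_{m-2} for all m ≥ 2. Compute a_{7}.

-2

The ordinary generating function has denominator 1 + z + 2z^2.
Iterating the recurrence: a_0,…,a_{7} = -3, 4, 2, -10, 6, 14, -26, -2.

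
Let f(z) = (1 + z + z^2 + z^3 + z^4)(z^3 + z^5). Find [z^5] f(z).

2

(1 + z + z^2 + z^3 + z^4) has coefficients 1,1,1,1,1 for degrees 0…4.
(z^3 + z^5) has coefficients 0,0,0,1,0,1 for degrees 0…5.
[z^5] = 1·1 + 1·0 + 1·1 + 1·0 + 1·0 = 2.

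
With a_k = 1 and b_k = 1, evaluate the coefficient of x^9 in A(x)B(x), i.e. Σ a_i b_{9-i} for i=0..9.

10

Write out a_i and b_{9-i} for i = 0,…,9 and sum the products.
Σ = 1·1 + 1·1 + 1·1 + 1·1 + 1·1 + 1·1 + 1·1 + 1·1 + 1·1 + 1·1 = 10.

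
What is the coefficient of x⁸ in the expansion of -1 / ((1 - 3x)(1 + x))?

The denominator gives the recurrence a_n = 2a_(n−1) + 3a_(n−2) for n ≥ 2; the numerator fixes a_0 = -1, a_1 = -2.
Iterating: -1, -2, -7, -20, -61, -182, -547, -1640, -4921, so a_8 = -4921.

-4921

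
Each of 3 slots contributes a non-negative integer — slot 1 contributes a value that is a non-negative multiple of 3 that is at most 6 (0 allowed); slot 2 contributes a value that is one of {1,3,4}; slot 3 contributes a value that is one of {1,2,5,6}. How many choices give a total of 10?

The generating function for the choices is (1 + y^3 + y^6)·(y + y^3 + y^4)·(y + y^2 + y^5 + y^6); the count is [y^10].
(1 + y^3 + y^6) has coefficients 1,0,0,1,0,0,1 for degrees 0…6.
(y + y^3 + y^4) has coefficients 0,1,0,1,1,0,0,0,0,0,0 for degrees 0…10.
Finally multiplying by (y + y^2 + y^5 + y^6), the product of all factors after the first has coefficients 0,0,1,1,1,2,2,1,1,2,1 for degrees 0…10.
[y^10] = 1·1 + 1·1 + 1·1 = 3.

3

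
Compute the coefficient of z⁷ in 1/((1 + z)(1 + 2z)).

-255

The denominator gives the recurrence a_n = −3a_(n−1) − 2a_(n−2) for n ≥ 2; the numerator fixes a_0 = 1, a_1 = -3.
Iterating: 1, -3, 7, -15, 31, -63, 127, -255, so a_7 = -255.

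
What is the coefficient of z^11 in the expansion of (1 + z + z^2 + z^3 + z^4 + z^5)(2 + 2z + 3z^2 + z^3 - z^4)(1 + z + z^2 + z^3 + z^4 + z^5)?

7

(1 + z + z^2 + z^3 + z^4 + z^5) has coefficients 1,1,1,1,1,1 for degrees 0…5.
(2 + 2z + 3z^2 + z^3 - z^4) has coefficients 2,2,3,1,-1,0,0,0,0,0,0,0 for degrees 0…11.
Finally multiplying by (1 + z + z^2 + z^3 + z^4 + z^5), the product of all factors after the first has coefficients 2,4,7,8,7,7,5,3,0,-1,0,0 for degrees 0…11.
[z^11] = 1·0 + 1·0 + 1·(-1) + 1·0 + 1·3 + 1·5 = 7.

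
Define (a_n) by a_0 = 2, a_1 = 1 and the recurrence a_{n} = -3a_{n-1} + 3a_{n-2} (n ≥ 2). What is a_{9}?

-20574

The ordinary generating function has denominator 1 + 3z - 3z^2.
Iterating the recurrence: a_0,…,a_{9} = 2, 1, 3, -6, 27, -99, 378, -1431, 5427, -20574.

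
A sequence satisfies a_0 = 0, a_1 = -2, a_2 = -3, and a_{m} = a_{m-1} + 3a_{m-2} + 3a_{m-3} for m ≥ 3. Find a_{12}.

The ordinary generating function has denominator 1 - y - 3y^2 - 3y^3.
Iterating the recurrence: a_0,…,a_{12} = 0, -2, -3, -9, -24, -60, -159, -411, -1068, -2778, -7215, -18753, -48732.

-48732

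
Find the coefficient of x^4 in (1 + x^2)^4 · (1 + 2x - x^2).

2

(1 + x^2)^4 has coefficients 1,0,4,0,6 for degrees 0…4.
(1 + 2x - x^2) has coefficients 1,2,-1,0,0 for degrees 0…4.
[x^4] = 1·0 + 4·(-1) + 6·1 = 2.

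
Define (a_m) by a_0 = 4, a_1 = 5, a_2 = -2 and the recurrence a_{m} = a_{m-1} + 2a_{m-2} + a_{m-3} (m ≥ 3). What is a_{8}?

The ordinary generating function has denominator 1 - z - 2z^2 - z^3.
Iterating the recurrence: a_0,…,a_{8} = 4, 5, -2, 12, 13, 35, 73, 156, 337.

337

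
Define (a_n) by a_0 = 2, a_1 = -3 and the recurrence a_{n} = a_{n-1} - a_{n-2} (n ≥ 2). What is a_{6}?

The ordinary generating function has denominator 1 - t + t^2.
Iterating the recurrence: a_0,…,a_{6} = 2, -3, -5, -2, 3, 5, 2.

2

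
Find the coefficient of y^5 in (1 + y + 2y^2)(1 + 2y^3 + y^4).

(1 + y + 2y^2) has coefficients 1,1,2 for degrees 0…2.
(1 + 2y^3 + y^4) has coefficients 1,0,0,2,1,0 for degrees 0…5.
[y^5] = 1·0 + 1·1 + 2·2 = 5.

5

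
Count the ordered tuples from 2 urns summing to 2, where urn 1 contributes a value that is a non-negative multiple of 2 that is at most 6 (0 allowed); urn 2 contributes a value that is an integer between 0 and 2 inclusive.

The generating function for the choices is (1 + z^2 + z^4 + z^6)·(1 + z + z^2); the count is [z^2].
(1 + z^2 + z^4 + z^6) has coefficients 1,0,1 for degrees 0…2.
(1 + z + z^2) has coefficients 1,1,1 for degrees 0…2.
[z^2] = 1·1 + 1·1 = 2.

2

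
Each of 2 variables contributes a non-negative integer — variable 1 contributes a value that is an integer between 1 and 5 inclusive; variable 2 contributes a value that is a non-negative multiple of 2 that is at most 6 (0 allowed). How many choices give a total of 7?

The generating function for the choices is (x + x^2 + x^3 + x^4 + x^5)·(1 + x^2 + x^4 + x^6); the count is [x^7].
(x + x^2 + x^3 + x^4 + x^5) has coefficients 0,1,1,1,1,1 for degrees 0…5.
(1 + x^2 + x^4 + x^6) has coefficients 1,0,1,0,1,0,1,0 for degrees 0…7.
[x^7] = 1·1 + 1·0 + 1·1 + 1·0 + 1·1 = 3.

3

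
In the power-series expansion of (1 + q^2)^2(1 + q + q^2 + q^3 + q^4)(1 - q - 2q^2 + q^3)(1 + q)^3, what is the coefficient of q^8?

(1 + q^2)^2 has coefficients 1,0,2,0,1 for degrees 0…4.
(1 + q + q^2 + q^3 + q^4) has coefficients 1,1,1,1,1,0,0,0,0 for degrees 0…8.
Multiplying by (1 - q - 2q^2 + q^3) gives running coefficients 1,0,-2,-1,-1,-2,-1,1,0 for degrees 0…8.
Finally multiplying by (1 + q)^3, the product of all factors after the first has coefficients 1,3,1,-6,-10,-10,-11,-9,-2 for degrees 0…8.
[q^8] = 1·(-2) + 2·(-11) + 1·(-10) = -34.

-34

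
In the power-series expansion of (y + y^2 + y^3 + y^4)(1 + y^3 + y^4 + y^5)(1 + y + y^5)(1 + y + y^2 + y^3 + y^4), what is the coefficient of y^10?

(y + y^2 + y^3 + y^4) has coefficients 0,1,1,1,1 for degrees 0…4.
(1 + y^3 + y^4 + y^5) has coefficients 1,0,0,1,1,1,0,0,0,0,0 for degrees 0…10.
Multiplying by (1 + y + y^5) gives running coefficients 1,1,0,1,2,3,1,0,1,1,1 for degrees 0…10.
Finally multiplying by (1 + y + y^2 + y^3 + y^4), the product of all factors after the first has coefficients 1,2,2,3,5,7,7,7,7,6,4 for degrees 0…10.
[y^10] = 1·6 + 1·7 + 1·7 + 1·7 = 27.

27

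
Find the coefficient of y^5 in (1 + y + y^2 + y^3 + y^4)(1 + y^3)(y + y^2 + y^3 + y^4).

(1 + y + y^2 + y^3 + y^4) has coefficients 1,1,1,1,1 for degrees 0…4.
(1 + y^3) has coefficients 1,0,0,1,0,0 for degrees 0…5.
Finally multiplying by (y + y^2 + y^3 + y^4), the product of all factors after the first has coefficients 0,1,1,1,2,1 for degrees 0…5.
[y^5] = 1·1 + 1·2 + 1·1 + 1·1 + 1·1 = 6.

6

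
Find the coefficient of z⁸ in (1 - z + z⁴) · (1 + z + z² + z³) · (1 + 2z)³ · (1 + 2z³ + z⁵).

(1 - z + z⁴) has coefficients 1,-1,0,0,1 for degrees 0…4.
(1 + z + z² + z³) has coefficients 1,1,1,1,0,0,0,0,0 for degrees 0…8.
Multiplying by (1 + 2z)³ gives running coefficients 1,7,19,27,26,20,8,0,0 for degrees 0…8.
Finally multiplying by (1 + 2z³ + z⁵), the product of all factors after the first has coefficients 1,7,19,29,40,59,69,71,67 for degrees 0…8.
[z⁸] = 1·67 − 1·71 + 1·40 = 36.

36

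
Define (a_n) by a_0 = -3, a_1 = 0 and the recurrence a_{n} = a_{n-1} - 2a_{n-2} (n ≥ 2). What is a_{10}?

The ordinary generating function has denominator 1 - t + 2t^2.
Iterating the recurrence: a_0,…,a_{10} = -3, 0, 6, 6, -6, -18, -6, 30, 42, -18, -102.

-102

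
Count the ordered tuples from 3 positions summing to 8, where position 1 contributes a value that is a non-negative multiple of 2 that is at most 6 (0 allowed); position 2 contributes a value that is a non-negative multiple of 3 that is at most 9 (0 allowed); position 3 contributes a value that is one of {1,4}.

2

The generating function for the choices is (1 + y^2 + y^4 + y^6)·(1 + y^3 + y^6 + y^9)·(y + y^4); the count is [y^8].
(1 + y^2 + y^4 + y^6) has coefficients 1,0,1,0,1,0,1 for degrees 0…6.
(1 + y^3 + y^6 + y^9) has coefficients 1,0,0,1,0,0,1,0,0 for degrees 0…8.
Finally multiplying by (y + y^4), the product of all factors after the first has coefficients 0,1,0,0,2,0,0,2,0 for degrees 0…8.
[y^8] = 1·0 + 1·0 + 1·2 + 1·0 = 2.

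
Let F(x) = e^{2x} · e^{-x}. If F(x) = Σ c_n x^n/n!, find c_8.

1

The EGF product rule gives c_8 = Σ_{k_1+k_2=8} C(8; k_1,k_2) · ∏ g_i(k_i), where e^{2x} gives (2)^k; e^{-x} gives (-1)^k.
g_1(k) for k = 0…8: 1, 2, 4, 8, 16, 32, 64, 128, 256.
g_2(k) for k = 0…8: 1, -1, 1, -1, 1, -1, 1, -1, 1.
c_8 = Σ_k C(8,k)·g_1(k)·g_2(8−k) = 1·1·1 + 8·2·(-1) + 28·4·1 + 56·8·(-1) + 70·16·1 + 56·32·(-1) + 28·64·1 + 8·128·(-1) + 1·256·1 = 1 − 16 + 112 − 448 + 1120 − 1792 + 1792 − 1024 + 256 = 1.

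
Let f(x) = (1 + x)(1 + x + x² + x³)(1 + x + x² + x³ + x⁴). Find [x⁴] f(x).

(1 + x) has coefficients 1,1 for degrees 0…1.
(1 + x + x² + x³) has coefficients 1,1,1,1,0 for degrees 0…4.
Finally multiplying by (1 + x + x² + x³ + x⁴), the product of all factors after the first has coefficients 1,2,3,4,4 for degrees 0…4.
[x⁴] = 1·4 + 1·4 = 8.

8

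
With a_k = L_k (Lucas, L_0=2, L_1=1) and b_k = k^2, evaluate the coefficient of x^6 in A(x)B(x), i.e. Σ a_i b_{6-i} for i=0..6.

This is [x^6] in the product of the two ordinary generating functions.
Σ = 2·36 + 1·25 + 3·16 + 4·9 + 7·4 + 11·1 + 18·0 = 220.

220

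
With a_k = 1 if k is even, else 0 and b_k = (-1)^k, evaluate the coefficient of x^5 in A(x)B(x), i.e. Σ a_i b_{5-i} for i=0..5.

This is [x^5] in the product of the two ordinary generating functions.
Σ = 1·(-1) + 0·1 + 1·(-1) + 0·1 + 1·(-1) + 0·1 = -3.

-3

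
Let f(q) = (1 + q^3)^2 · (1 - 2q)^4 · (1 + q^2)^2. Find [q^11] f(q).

(1 + q^3)^2 has coefficients 1,0,0,2,0,0,1 for degrees 0…6.
(1 - 2q)^4 has coefficients 1,-8,24,-32,16,0,0,0,0,0,0,0 for degrees 0…11.
Finally multiplying by (1 + q^2)^2, the product of all factors after the first has coefficients 1,-8,26,-48,65,-72,56,-32,16,0,0,0 for degrees 0…11.
[q^11] = 1·0 + 2·16 + 1·(-72) = -40.

-40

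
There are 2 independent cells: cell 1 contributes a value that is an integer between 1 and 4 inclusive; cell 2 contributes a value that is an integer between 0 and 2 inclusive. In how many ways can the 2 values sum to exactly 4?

3

The generating function for the choices is (q + q^2 + q^3 + q^4)·(1 + q + q^2); the count is [q^4].
(q + q^2 + q^3 + q^4) has coefficients 0,1,1,1,1 for degrees 0…4.
(1 + q + q^2) has coefficients 1,1,1,0,0 for degrees 0…4.
[q^4] = 1·0 + 1·1 + 1·1 + 1·1 = 3.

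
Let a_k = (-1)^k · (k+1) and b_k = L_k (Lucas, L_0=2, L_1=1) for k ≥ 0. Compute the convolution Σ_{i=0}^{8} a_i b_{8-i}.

This is [x^8] in the product of the two ordinary generating functions.
Σ = 1·47 − 2·29 + 3·18 − 4·11 + 5·7 − 6·4 + 7·3 − 8·1 + 9·2 = 41.

41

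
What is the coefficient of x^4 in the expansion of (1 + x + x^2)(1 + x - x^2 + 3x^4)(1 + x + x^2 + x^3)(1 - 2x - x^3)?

-6

(1 + x + x^2) has coefficients 1,1,1 for degrees 0…2.
(1 + x - x^2 + 3x^4) has coefficients 1,1,-1,0,3 for degrees 0…4.
Multiplying by (1 + x + x^2 + x^3) gives running coefficients 1,2,1,1,3 for degrees 0…4.
Finally multiplying by (1 - 2x - x^3), the product of all factors after the first has coefficients 1,0,-3,-2,-1 for degrees 0…4.
[x^4] = 1·(-1) + 1·(-2) + 1·(-3) = -6.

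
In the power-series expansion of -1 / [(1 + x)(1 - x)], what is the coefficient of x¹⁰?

Partial fractions give a closed form: a_n = (-1/2)·(-1)^n + (-1/2)·1^n.
At n = 10: a_10 = -1.

-1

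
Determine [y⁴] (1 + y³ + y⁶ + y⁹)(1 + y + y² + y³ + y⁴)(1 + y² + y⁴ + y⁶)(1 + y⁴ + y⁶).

(1 + y³ + y⁶ + y⁹) has coefficients 1,0,0,1,0 for degrees 0…4.
(1 + y + y² + y³ + y⁴) has coefficients 1,1,1,1,1 for degrees 0…4.
Multiplying by (1 + y² + y⁴ + y⁶) gives running coefficients 1,1,2,2,3 for degrees 0…4.
Finally multiplying by (1 + y⁴ + y⁶), the product of all factors after the first has coefficients 1,1,2,2,4 for degrees 0…4.
[y⁴] = 1·4 + 1·1 = 5.

5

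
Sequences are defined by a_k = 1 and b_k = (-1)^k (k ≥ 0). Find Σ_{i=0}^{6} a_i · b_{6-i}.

1

This is [x^6] in the product of the two ordinary generating functions.
Σ = 1·1 + 1·(-1) + 1·1 + 1·(-1) + 1·1 + 1·(-1) + 1·1 = 1.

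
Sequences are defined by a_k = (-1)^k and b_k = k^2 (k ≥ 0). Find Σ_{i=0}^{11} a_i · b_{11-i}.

Write out a_i and b_{11-i} for i = 0,…,11 and sum the products.
Σ = 1·121 − 1·100 + 1·81 − 1·64 + 1·49 − 1·36 + 1·25 − 1·16 + 1·9 − 1·4 + 1·1 − 1·0 = 66.

66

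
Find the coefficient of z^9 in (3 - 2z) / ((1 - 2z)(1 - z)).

2047

Partial fractions give a closed form: a_n = (4)·2^n + (-1)·1^n.
At n = 9: a_9 = 2047.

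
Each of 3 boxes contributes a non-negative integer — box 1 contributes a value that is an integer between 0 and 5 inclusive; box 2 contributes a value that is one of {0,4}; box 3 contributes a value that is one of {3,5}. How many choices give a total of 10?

3

The generating function for the choices is (1 + z + z^2 + z^3 + z^4 + z^5)·(1 + z^4)·(z^3 + z^5); the count is [z^10].
(1 + z + z^2 + z^3 + z^4 + z^5) has coefficients 1,1,1,1,1,1 for degrees 0…5.
(1 + z^4) has coefficients 1,0,0,0,1,0,0,0,0,0,0 for degrees 0…10.
Finally multiplying by (z^3 + z^5), the product of all factors after the first has coefficients 0,0,0,1,0,1,0,1,0,1,0 for degrees 0…10.
[z^10] = 1·0 + 1·1 + 1·0 + 1·1 + 1·0 + 1·1 = 3.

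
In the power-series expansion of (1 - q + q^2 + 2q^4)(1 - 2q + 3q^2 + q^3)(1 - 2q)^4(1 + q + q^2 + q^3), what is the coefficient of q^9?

136

(1 - q + q^2 + 2q^4) has coefficients 1,-1,1,0,2 for degrees 0…4.
(1 - 2q + 3q^2 + q^3) has coefficients 1,-2,3,1,0,0,0,0,0,0 for degrees 0…9.
Multiplying by (1 - 2q)^4 gives running coefficients 1,-10,43,-103,144,-104,16,16,0,0 for degrees 0…9.
Finally multiplying by (1 + q + q^2 + q^3), the product of all factors after the first has coefficients 1,-9,34,-69,74,-20,-47,72,-72,32 for degrees 0…9.
[q^9] = 1·32 − 1·(-72) + 1·72 + 2·(-20) = 136.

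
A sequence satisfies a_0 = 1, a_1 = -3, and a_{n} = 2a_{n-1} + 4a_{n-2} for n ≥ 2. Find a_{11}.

The ordinary generating function has denominator 1 - 2x - 4x^2.
Iterating the recurrence: a_0,…,a_{11} = 1, -3, -2, -16, -40, -144, -448, -1472, -4736, -15360, -49664, -160768.

-160768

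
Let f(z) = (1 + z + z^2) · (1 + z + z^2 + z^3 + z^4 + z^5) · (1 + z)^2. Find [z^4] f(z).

(1 + z + z^2) has coefficients 1,1,1 for degrees 0…2.
(1 + z + z^2 + z^3 + z^4 + z^5) has coefficients 1,1,1,1,1 for degrees 0…4.
Finally multiplying by (1 + z)^2, the product of all factors after the first has coefficients 1,3,4,4,4 for degrees 0…4.
[z^4] = 1·4 + 1·4 + 1·4 = 12.

12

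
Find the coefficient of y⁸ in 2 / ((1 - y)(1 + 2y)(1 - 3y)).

11946

Partial fractions give a closed form: a_n = (-1/3)·1^n + (8/15)·(-2)^n + (9/5)·3^n.
At n = 8: a_8 = 11946.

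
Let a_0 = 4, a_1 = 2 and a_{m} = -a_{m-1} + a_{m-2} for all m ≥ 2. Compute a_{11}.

The ordinary generating function has denominator 1 + x - x^2.
Iterating the recurrence: a_0,…,a_{11} = 4, 2, 2, 0, 2, -2, 4, -6, 10, -16, 26, -42.

-42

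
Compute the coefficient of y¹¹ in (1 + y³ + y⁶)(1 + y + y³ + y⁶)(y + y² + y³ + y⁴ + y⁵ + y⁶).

(1 + y³ + y⁶) has coefficients 1,0,0,1,0,0,1 for degrees 0…6.
(1 + y + y³ + y⁶) has coefficients 1,1,0,1,0,0,1,0,0,0,0,0 for degrees 0…11.
Finally multiplying by (y + y² + y³ + y⁴ + y⁵ + y⁶), the product of all factors after the first has coefficients 0,1,2,2,3,3,3,3,2,2,1,1 for degrees 0…11.
[y¹¹] = 1·1 + 1·2 + 1·3 = 6.

6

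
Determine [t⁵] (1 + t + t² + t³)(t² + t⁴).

2

(1 + t + t² + t³) has coefficients 1,1,1,1 for degrees 0…3.
(t² + t⁴) has coefficients 0,0,1,0,1,0 for degrees 0…5.
[t⁵] = 1·0 + 1·1 + 1·0 + 1·1 = 2.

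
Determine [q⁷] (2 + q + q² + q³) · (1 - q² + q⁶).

(2 + q + q² + q³) has coefficients 2,1,1,1 for degrees 0…3.
(1 - q² + q⁶) has coefficients 1,0,-1,0,0,0,1,0 for degrees 0…7.
[q⁷] = 2·0 + 1·1 + 1·0 + 1·0 = 1.

1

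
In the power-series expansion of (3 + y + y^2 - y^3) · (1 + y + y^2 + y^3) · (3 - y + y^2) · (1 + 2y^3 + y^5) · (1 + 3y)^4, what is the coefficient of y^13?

335

(3 + y + y^2 - y^3) has coefficients 3,1,1,-1 for degrees 0…3.
(1 + y + y^2 + y^3) has coefficients 1,1,1,1,0,0,0,0,0,0,0,0,0,0 for degrees 0…13.
Multiplying by (3 - y + y^2) gives running coefficients 3,2,3,3,0,1,0,0,0,0,0,0,0,0 for degrees 0…13.
Multiplying by (1 + 2y^3 + y^5) gives running coefficients 3,2,3,9,4,10,8,3,5,0,1,0,0,0 for degrees 0…13.
Finally multiplying by (1 + 3y)^4, the product of all factors after the first has coefficients 3,38,189,477,733,1030,1559,1800,1877,1896,1243,795,459,108 for degrees 0…13.
[y^13] = 3·108 + 1·459 + 1·795 − 1·1243 = 335.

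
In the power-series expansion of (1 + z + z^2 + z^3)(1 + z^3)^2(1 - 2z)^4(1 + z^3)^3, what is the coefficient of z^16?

(1 + z + z^2 + z^3) has coefficients 1,1,1,1 for degrees 0…3.
(1 + z^3)^2 has coefficients 1,0,0,2,0,0,1,0,0,0,0,0,0,0,0,0,0 for degrees 0…16.
Multiplying by (1 - 2z)^4 gives running coefficients 1,-8,24,-30,0,48,-63,24,24,-32,16,0,0,0,0,0,0 for degrees 0…16.
Finally multiplying by (1 + z^3)^3, the product of all factors after the first has coefficients 1,-8,24,-27,-24,120,-150,0,240,-310,80,240,-315,120,120,-159,72 for degrees 0…16.
[z^16] = 1·72 + 1·(-159) + 1·120 + 1·120 = 153.

153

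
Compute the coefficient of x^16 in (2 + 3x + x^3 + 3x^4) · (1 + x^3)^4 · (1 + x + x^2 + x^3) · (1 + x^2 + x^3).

91

(2 + 3x + x^3 + 3x^4) has coefficients 2,3,0,1,3 for degrees 0…4.
(1 + x^3)^4 has coefficients 1,0,0,4,0,0,6,0,0,4,0,0,1,0,0,0,0 for degrees 0…16.
Multiplying by (1 + x + x^2 + x^3) gives running coefficients 1,1,1,5,4,4,10,6,6,10,4,4,5,1,1,1,0 for degrees 0…16.
Finally multiplying by (1 + x^2 + x^3), the product of all factors after the first has coefficients 1,1,2,7,6,10,19,14,20,26,16,20,19,9,10,7,2 for degrees 0…16.
[x^16] = 2·2 + 3·7 + 1·9 + 3·19 = 91.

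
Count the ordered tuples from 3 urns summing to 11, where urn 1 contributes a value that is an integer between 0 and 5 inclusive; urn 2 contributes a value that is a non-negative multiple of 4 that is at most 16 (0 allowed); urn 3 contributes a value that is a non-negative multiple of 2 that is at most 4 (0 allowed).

The generating function for the choices is (1 + z + z^2 + z^3 + z^4 + z^5)·(1 + z^4 + z^8 + z^12 + z^16)·(1 + z^2 + z^4); the count is [z^11].
(1 + z + z^2 + z^3 + z^4 + z^5) has coefficients 1,1,1,1,1,1 for degrees 0…5.
(1 + z^4 + z^8 + z^12 + z^16) has coefficients 1,0,0,0,1,0,0,0,1,0,0,0 for degrees 0…11.
Finally multiplying by (1 + z^2 + z^4), the product of all factors after the first has coefficients 1,0,1,0,2,0,1,0,2,0,1,0 for degrees 0…11.
[z^11] = 1·0 + 1·1 + 1·0 + 1·2 + 1·0 + 1·1 = 4.

4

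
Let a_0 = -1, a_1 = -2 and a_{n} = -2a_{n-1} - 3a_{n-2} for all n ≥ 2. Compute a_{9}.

-314

The ordinary generating function has denominator 1 + 2y + 3y^2.
Iterating the recurrence: a_0,…,a_{9} = -1, -2, 7, -8, -5, 34, -53, 4, 151, -314.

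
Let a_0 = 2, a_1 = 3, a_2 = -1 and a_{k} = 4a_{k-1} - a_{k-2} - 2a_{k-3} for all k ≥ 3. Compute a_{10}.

-106909

The ordinary generating function has denominator 1 - 4t + t^2 + 2t^3.
Iterating the recurrence: a_0,…,a_{10} = 2, 3, -1, -11, -49, -183, -661, -2363, -8425, -30015, -106909.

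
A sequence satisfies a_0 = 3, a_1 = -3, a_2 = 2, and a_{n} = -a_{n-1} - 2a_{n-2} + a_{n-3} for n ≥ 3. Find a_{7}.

The ordinary generating function has denominator 1 + q + 2q^2 - q^3.
Iterating the recurrence: a_0,…,a_{7} = 3, -3, 2, 7, -14, 2, 33, -51.

-51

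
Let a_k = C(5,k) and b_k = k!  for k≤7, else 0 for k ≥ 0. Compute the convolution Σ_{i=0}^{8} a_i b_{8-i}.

33726

This is [x^8] in the product of the two ordinary generating functions.
Σ = 1·0 + 5·5040 + 10·720 + 10·120 + 5·24 + 1·6 + 0·2 + 0·1 + 0·1 = 33726.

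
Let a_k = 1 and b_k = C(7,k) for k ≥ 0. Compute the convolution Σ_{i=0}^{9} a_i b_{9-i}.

The convolution is the x^9 coefficient of A(x)B(x).
Σ = 1·0 + 1·0 + 1·1 + 1·7 + 1·21 + 1·35 + 1·35 + 1·21 + 1·7 + 1·1 = 128.

128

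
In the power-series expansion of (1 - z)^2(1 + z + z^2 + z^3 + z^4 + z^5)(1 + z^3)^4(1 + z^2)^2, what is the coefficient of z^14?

-10

(1 - z)^2 has coefficients 1,-2,1 for degrees 0…2.
(1 + z + z^2 + z^3 + z^4 + z^5) has coefficients 1,1,1,1,1,1,0,0,0,0,0,0,0,0,0 for degrees 0…14.
Multiplying by (1 + z^3)^4 gives running coefficients 1,1,1,5,5,5,10,10,10,10,10,10,5,5,5 for degrees 0…14.
Finally multiplying by (1 + z^2)^2, the product of all factors after the first has coefficients 1,1,3,7,8,16,21,25,35,35,40,40,35,35,25 for degrees 0…14.
[z^14] = 1·25 − 2·35 + 1·35 = -10.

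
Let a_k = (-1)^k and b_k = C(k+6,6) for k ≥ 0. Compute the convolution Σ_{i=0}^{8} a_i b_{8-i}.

1897

This is [x^8] in the product of the two ordinary generating functions.
Σ = 1·3003 − 1·1716 + 1·924 − 1·462 + 1·210 − 1·84 + 1·28 − 1·7 + 1·1 = 1897.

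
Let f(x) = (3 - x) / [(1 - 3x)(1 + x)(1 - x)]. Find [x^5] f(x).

728

Partial fractions give a closed form: a_n = (3)·3^n + (1/2)·(-1)^n + (-1/2)·1^n.
At n = 5: a_5 = 728.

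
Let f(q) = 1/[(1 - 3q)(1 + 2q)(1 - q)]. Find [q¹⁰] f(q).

The denominator gives the recurrence a_n = 2a_(n−1) + 5a_(n−2) − 6a_(n−3) for n ≥ 3; the numerator fixes a_0 = 1, a_1 = 2, a_2 = 9.
Iterating: 1, 2, 9, 22, 77, 210, 673, 1934, 5973, 17578, 53417, so a_10 = 53417.

53417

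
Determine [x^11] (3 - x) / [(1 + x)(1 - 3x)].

The denominator gives the recurrence a_n = 2a_(n−1) + 3a_(n−2) for n ≥ 2; the numerator fixes a_0 = 3, a_1 = 5.
Iterating: 3, 5, 19, 53, 163, 485, 1459, 4373, 13123, 39365, 118099, 354293, so a_11 = 354293.

354293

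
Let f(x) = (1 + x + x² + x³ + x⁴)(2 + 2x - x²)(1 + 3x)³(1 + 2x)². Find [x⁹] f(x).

369

(1 + x + x² + x³ + x⁴) has coefficients 1,1,1,1,1 for degrees 0…4.
(2 + 2x - x²) has coefficients 2,2,-1,0,0,0,0,0,0,0 for degrees 0…9.
Multiplying by (1 + 3x)³ gives running coefficients 2,20,71,99,27,-27,0,0,0,0 for degrees 0…9.
Finally multiplying by (1 + 2x)², the product of all factors after the first has coefficients 2,28,159,463,707,477,0,-108,0,0 for degrees 0…9.
[x⁹] = 1·0 + 1·0 + 1·(-108) + 1·0 + 1·477 = 369.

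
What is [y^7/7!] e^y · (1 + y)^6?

The EGF product rule gives c_7 = Σ_{k_1+k_2=7} C(7; k_1,k_2) · ∏ g_i(k_i), where e^y gives (1)^k; (1+y)^6 gives the falling factorial (6)_k.
g_1(k) for k = 0…7: 1, 1, 1, 1, 1, 1, 1, 1.
g_2(k) for k = 0…7: 1, 6, 30, 120, 360, 720, 720, 0.
c_7 = Σ_k C(7,k)·g_1(k)·g_2(7−k) = 7·1·720 + 21·1·720 + 35·1·360 + 35·1·120 + 21·1·30 + 7·1·6 + 1·1·1 = 5040 + 15120 + 12600 + 4200 + 630 + 42 + 1 = 37633.

37633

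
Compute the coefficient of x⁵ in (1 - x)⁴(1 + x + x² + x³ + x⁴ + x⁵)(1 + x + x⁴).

(1 - x)⁴ has coefficients 1,-4,6,-4,1 for degrees 0…4.
(1 + x + x² + x³ + x⁴ + x⁵) has coefficients 1,1,1,1,1,1 for degrees 0…5.
Finally multiplying by (1 + x + x⁴), the product of all factors after the first has coefficients 1,2,2,2,3,3 for degrees 0…5.
[x⁵] = 1·3 − 4·3 + 6·2 − 4·2 + 1·2 = -3.

-3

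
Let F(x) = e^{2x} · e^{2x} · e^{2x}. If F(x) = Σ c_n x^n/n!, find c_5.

The EGF product rule gives c_5 = Σ_{k_1+k_2+k_3=5} C(5; k_1,k_2,k_3) · ∏ g_i(k_i), where e^{2x} gives (2)^k; e^{2x} gives (2)^k; e^{2x} gives (2)^k.
g_1(k) for k = 0…5: 1, 2, 4, 8, 16, 32.
g_2(k) for k = 0…5: 1, 2, 4, 8, 16, 32.
g_3(k) for k = 0…5: 1, 2, 4, 8, 16, 32.
First combine the last two factors: h(k) = Σ_j C(k,j)·g_2(j)·g_3(k−j) for k = 0…5: 1, 4, 16, 64, 256, 1024.
c_5 = Σ_k C(5,k)·g_1(k)·h(5−k) = 1·1·1024 + 5·2·256 + 10·4·64 + 10·8·16 + 5·16·4 + 1·32·1 = 1024 + 2560 + 2560 + 1280 + 320 + 32 = 7776.

7776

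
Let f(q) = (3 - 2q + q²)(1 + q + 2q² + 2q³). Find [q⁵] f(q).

2

(3 - 2q + q²) has coefficients 3,-2,1 for degrees 0…2.
(1 + q + 2q² + 2q³) has coefficients 1,1,2,2,0,0 for degrees 0…5.
[q⁵] = 3·0 − 2·0 + 1·2 = 2.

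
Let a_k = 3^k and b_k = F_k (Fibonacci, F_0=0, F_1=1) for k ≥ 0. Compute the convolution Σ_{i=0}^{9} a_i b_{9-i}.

This is [x^9] in the product of the two ordinary generating functions.
Σ = 1·34 + 3·21 + 9·13 + 27·8 + 81·5 + 243·3 + 729·2 + 2187·1 + 6561·1 + 19683·0 = 11770.

11770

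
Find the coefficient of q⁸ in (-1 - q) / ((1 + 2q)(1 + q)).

Partial fractions give a closed form: a_n = (-1)·(-2)^n.
At n = 8: a_8 = -256.

-256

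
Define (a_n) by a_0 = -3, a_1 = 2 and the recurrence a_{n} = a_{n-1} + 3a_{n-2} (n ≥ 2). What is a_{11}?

-5065

The ordinary generating function has denominator 1 - q - 3q^2.
Iterating the recurrence: a_0,…,a_{11} = -3, 2, -7, -1, -22, -25, -91, -166, -439, -937, -2254, -5065.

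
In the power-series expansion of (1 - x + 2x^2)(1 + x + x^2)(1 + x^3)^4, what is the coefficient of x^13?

8

(1 - x + 2x^2) has coefficients 1,-1,2 for degrees 0…2.
(1 + x + x^2) has coefficients 1,1,1,0,0,0,0,0,0,0,0,0,0,0 for degrees 0…13.
Finally multiplying by (1 + x^3)^4, the product of all factors after the first has coefficients 1,1,1,4,4,4,6,6,6,4,4,4,1,1 for degrees 0…13.
[x^13] = 1·1 − 1·1 + 2·4 = 8.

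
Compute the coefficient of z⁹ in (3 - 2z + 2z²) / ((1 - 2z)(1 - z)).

2557

The denominator gives the recurrence a_n = 3a_(n−1) − 2a_(n−2) for n ≥ 3; the numerator fixes a_0 = 3, a_1 = 7, a_2 = 17.
Iterating: 3, 7, 17, 37, 77, 157, 317, 637, 1277, 2557, so a_9 = 2557.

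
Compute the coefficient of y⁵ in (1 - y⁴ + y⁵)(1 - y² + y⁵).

(1 - y⁴ + y⁵) has coefficients 1,0,0,0,-1,1 for degrees 0…5.
(1 - y² + y⁵) has coefficients 1,0,-1,0,0,1 for degrees 0…5.
[y⁵] = 1·1 − 1·0 + 1·1 = 2.

2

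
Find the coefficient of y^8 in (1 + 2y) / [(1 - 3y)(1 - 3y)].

94041

The denominator gives the recurrence a_n = 6a_(n−1) − 9a_(n−2) for n ≥ 2; the numerator fixes a_0 = 1, a_1 = 8.
Iterating: 1, 8, 39, 162, 621, 2268, 8019, 27702, 94041, so a_8 = 94041.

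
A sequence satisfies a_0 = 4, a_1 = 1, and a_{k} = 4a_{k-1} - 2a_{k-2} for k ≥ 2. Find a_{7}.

The ordinary generating function has denominator 1 - 4z + 2z^2.
Iterating the recurrence: a_0,…,a_{7} = 4, 1, -4, -18, -64, -220, -752, -2568.

-2568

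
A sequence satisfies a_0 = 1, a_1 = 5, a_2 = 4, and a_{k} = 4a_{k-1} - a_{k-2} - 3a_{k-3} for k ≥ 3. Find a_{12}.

139042

The ordinary generating function has denominator 1 - 4q + q^2 + 3q^3.
Iterating the recurrence: a_0,…,a_{12} = 1, 5, 4, 8, 13, 32, 91, 293, 985, 3374, 11632, 40199, 139042.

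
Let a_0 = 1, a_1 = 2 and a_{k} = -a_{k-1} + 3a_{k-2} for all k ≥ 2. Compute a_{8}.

-143

The ordinary generating function has denominator 1 + t - 3t^2.
Iterating the recurrence: a_0,…,a_{8} = 1, 2, 1, 5, -2, 17, -23, 74, -143.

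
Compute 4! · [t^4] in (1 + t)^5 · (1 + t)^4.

3024

The EGF product rule gives c_4 = Σ_{k_1+k_2=4} C(4; k_1,k_2) · ∏ g_i(k_i), where (1+t)^5 gives the falling factorial (5)_k; (1+t)^4 gives the falling factorial (4)_k.
g_1(k) for k = 0…4: 1, 5, 20, 60, 120.
g_2(k) for k = 0…4: 1, 4, 12, 24, 24.
c_4 = Σ_k C(4,k)·g_1(k)·g_2(4−k) = 1·1·24 + 4·5·24 + 6·20·12 + 4·60·4 + 1·120·1 = 24 + 480 + 1440 + 960 + 120 = 3024.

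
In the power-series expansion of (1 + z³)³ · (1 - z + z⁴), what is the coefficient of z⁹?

(1 + z³)³ has coefficients 1,0,0,3,0,0,3,0,0,1 for degrees 0…9.
(1 - z + z⁴) has coefficients 1,-1,0,0,1,0,0,0,0,0 for degrees 0…9.
[z⁹] = 1·0 + 3·0 + 3·0 + 1·1 = 1.

1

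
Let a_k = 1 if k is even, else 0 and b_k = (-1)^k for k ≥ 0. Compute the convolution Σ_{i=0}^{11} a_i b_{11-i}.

This is [x^11] in the product of the two ordinary generating functions.
Σ = 1·(-1) + 0·1 + 1·(-1) + 0·1 + 1·(-1) + 0·1 + 1·(-1) + 0·1 + 1·(-1) + 0·1 + 1·(-1) + 0·1 = -6.

-6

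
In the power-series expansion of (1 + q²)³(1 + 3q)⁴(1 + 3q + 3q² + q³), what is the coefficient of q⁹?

(1 + q²)³ has coefficients 1,0,3,0,3,0,1 for degrees 0…6.
(1 + 3q)⁴ has coefficients 1,12,54,108,81,0,0,0,0,0 for degrees 0…9.
Finally multiplying by (1 + 3q + 3q² + q³), the product of all factors after the first has coefficients 1,15,93,307,579,621,351,81,0,0 for degrees 0…9.
[q⁹] = 1·0 + 3·81 + 3·621 + 1·307 = 2413.

2413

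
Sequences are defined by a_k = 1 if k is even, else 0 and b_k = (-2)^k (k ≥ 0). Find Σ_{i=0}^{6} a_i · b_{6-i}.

This is [x^6] in the product of the two ordinary generating functions.
Σ = 1·64 + 0·(-32) + 1·16 + 0·(-8) + 1·4 + 0·(-2) + 1·1 = 85.

85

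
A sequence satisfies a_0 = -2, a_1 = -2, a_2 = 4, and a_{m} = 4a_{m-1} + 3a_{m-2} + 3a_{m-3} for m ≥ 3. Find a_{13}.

29238862

The ordinary generating function has denominator 1 - 4x - 3x^2 - 3x^3.
Iterating the recurrence: a_0,…,a_{13} = -2, -2, 4, 4, 22, 112, 526, 2506, 11938, 56848, 270724, 1289254, 6139732, 29238862.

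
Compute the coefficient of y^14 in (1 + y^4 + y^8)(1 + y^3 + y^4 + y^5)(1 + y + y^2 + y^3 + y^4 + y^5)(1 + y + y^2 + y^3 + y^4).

26

(1 + y^4 + y^8) has coefficients 1,0,0,0,1,0,0,0,1 for degrees 0…8.
(1 + y^3 + y^4 + y^5) has coefficients 1,0,0,1,1,1,0,0,0,0,0,0,0,0,0 for degrees 0…14.
Multiplying by (1 + y + y^2 + y^3 + y^4 + y^5) gives running coefficients 1,1,1,2,3,4,3,3,3,2,1,0,0,0,0 for degrees 0…14.
Finally multiplying by (1 + y + y^2 + y^3 + y^4), the product of all factors after the first has coefficients 1,2,3,5,8,11,13,15,16,15,12,9,6,3,1 for degrees 0…14.
[y^14] = 1·1 + 1·12 + 1·13 = 26.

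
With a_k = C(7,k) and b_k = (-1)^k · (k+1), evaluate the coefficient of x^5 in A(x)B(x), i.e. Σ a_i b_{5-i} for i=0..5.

1

The convolution is the t^5 coefficient of A(t)B(t).
Σ = 1·(-6) + 7·5 + 21·(-4) + 35·3 + 35·(-2) + 21·1 = 1.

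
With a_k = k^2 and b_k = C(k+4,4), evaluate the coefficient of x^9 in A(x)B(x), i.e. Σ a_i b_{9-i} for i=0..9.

9867

This is [x^9] in the product of the two ordinary generating functions.
Σ = 0·715 + 1·495 + 4·330 + 9·210 + 16·126 + 25·70 + 36·35 + 49·15 + 64·5 + 81·1 = 9867.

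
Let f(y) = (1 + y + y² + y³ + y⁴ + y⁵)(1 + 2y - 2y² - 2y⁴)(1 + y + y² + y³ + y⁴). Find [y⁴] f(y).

5

(1 + y + y² + y³ + y⁴ + y⁵) has coefficients 1,1,1,1,1 for degrees 0…4.
(1 + 2y - 2y² - 2y⁴) has coefficients 1,2,-2,0,-2 for degrees 0…4.
Finally multiplying by (1 + y + y² + y³ + y⁴), the product of all factors after the first has coefficients 1,3,1,1,-1 for degrees 0…4.
[y⁴] = 1·(-1) + 1·1 + 1·1 + 1·3 + 1·1 = 5.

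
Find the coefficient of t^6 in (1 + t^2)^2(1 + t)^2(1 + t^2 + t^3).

8

(1 + t^2)^2 has coefficients 1,0,2,0,1 for degrees 0…4.
(1 + t)^2 has coefficients 1,2,1,0,0,0,0 for degrees 0…6.
Finally multiplying by (1 + t^2 + t^3), the product of all factors after the first has coefficients 1,2,2,3,3,1,0 for degrees 0…6.
[t^6] = 1·0 + 2·3 + 1·2 = 8.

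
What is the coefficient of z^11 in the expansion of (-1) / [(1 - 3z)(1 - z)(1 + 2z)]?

Partial fractions give a closed form: a_n = (-9/10)·3^n + (1/6)·1^n + (-4/15)·(-2)^n.
At n = 11: a_11 = -158886.

-158886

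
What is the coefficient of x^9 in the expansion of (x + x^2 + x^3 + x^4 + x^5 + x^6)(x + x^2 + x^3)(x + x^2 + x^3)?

(x + x^2 + x^3 + x^4 + x^5 + x^6) has coefficients 0,1,1,1,1,1,1 for degrees 0…6.
(x + x^2 + x^3) has coefficients 0,1,1,1,0,0,0,0,0,0 for degrees 0…9.
Finally multiplying by (x + x^2 + x^3), the product of all factors after the first has coefficients 0,0,1,2,3,2,1,0,0,0 for degrees 0…9.
[x^9] = 1·0 + 1·0 + 1·1 + 1·2 + 1·3 + 1·2 = 8.

8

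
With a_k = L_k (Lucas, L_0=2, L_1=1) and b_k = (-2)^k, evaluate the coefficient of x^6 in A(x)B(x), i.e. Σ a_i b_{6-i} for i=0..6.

136

The convolution is the t^6 coefficient of A(t)B(t).
Σ = 2·64 + 1·(-32) + 3·16 + 4·(-8) + 7·4 + 11·(-2) + 18·1 = 136.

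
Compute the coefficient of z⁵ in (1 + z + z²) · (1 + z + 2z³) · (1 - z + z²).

3

(1 + z + z²) has coefficients 1,1,1 for degrees 0…2.
(1 + z + 2z³) has coefficients 1,1,0,2,0,0 for degrees 0…5.
Finally multiplying by (1 - z + z²), the product of all factors after the first has coefficients 1,0,0,3,-2,2 for degrees 0…5.
[z⁵] = 1·2 + 1·(-2) + 1·3 = 3.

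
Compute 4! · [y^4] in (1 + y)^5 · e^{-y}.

The EGF product rule gives c_4 = Σ_{k_1+k_2=4} C(4; k_1,k_2) · ∏ g_i(k_i), where (1+y)^5 gives the falling factorial (5)_k; e^{-y} gives (-1)^k.
g_1(k) for k = 0…4: 1, 5, 20, 60, 120.
g_2(k) for k = 0…4: 1, -1, 1, -1, 1.
c_4 = Σ_k C(4,k)·g_1(k)·g_2(4−k) = 1·1·1 + 4·5·(-1) + 6·20·1 + 4·60·(-1) + 1·120·1 = 1 − 20 + 120 − 240 + 120 = -19.

-19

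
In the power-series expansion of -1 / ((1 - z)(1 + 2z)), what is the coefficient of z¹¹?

1365

Partial fractions give a closed form: a_n = (-1/3)·1^n + (-2/3)·(-2)^n.
At n = 11: a_11 = 1365.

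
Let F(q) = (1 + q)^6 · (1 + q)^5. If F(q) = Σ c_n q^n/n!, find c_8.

6652800

The EGF product rule gives c_8 = Σ_{k_1+k_2=8} C(8; k_1,k_2) · ∏ g_i(k_i), where (1+q)^6 gives the falling factorial (6)_k; (1+q)^5 gives the falling factorial (5)_k.
g_1(k) for k = 0…8: 1, 6, 30, 120, 360, 720, 720, 0, 0.
g_2(k) for k = 0…8: 1, 5, 20, 60, 120, 120, 0, 0, 0.
c_8 = Σ_k C(8,k)·g_1(k)·g_2(8−k) = 56·120·120 + 70·360·120 + 56·720·60 + 28·720·20 = 806400 + 3024000 + 2419200 + 403200 = 6652800.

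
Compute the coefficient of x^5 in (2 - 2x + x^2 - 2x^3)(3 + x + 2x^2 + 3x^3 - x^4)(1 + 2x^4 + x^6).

-7

(2 - 2x + x^2 - 2x^3) has coefficients 2,-2,1,-2 for degrees 0…3.
(3 + x + 2x^2 + 3x^3 - x^4) has coefficients 3,1,2,3,-1,0 for degrees 0…5.
Finally multiplying by (1 + 2x^4 + x^6), the product of all factors after the first has coefficients 3,1,2,3,5,2 for degrees 0…5.
[x^5] = 2·2 − 2·5 + 1·3 − 2·2 = -7.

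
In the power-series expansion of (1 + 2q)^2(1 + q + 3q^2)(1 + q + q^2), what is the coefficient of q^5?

(1 + 2q)^2 has coefficients 1,4,4 for degrees 0…2.
(1 + q + 3q^2) has coefficients 1,1,3,0,0,0 for degrees 0…5.
Finally multiplying by (1 + q + q^2), the product of all factors after the first has coefficients 1,2,5,4,3,0 for degrees 0…5.
[q^5] = 1·0 + 4·3 + 4·4 = 28.

28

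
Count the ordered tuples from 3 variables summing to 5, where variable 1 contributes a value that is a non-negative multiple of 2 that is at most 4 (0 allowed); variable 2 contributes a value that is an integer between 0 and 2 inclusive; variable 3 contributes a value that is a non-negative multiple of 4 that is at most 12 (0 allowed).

2

The generating function for the choices is (1 + z^2 + z^4)·(1 + z + z^2)·(1 + z^4 + z^8 + z^12); the count is [z^5].
(1 + z^2 + z^4) has coefficients 1,0,1,0,1 for degrees 0…4.
(1 + z + z^2) has coefficients 1,1,1,0,0,0 for degrees 0…5.
Finally multiplying by (1 + z^4 + z^8 + z^12), the product of all factors after the first has coefficients 1,1,1,0,1,1 for degrees 0…5.
[z^5] = 1·1 + 1·0 + 1·1 = 2.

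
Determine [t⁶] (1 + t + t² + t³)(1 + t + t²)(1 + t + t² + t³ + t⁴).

9

(1 + t + t² + t³) has coefficients 1,1,1,1 for degrees 0…3.
(1 + t + t²) has coefficients 1,1,1,0,0,0,0 for degrees 0…6.
Finally multiplying by (1 + t + t² + t³ + t⁴), the product of all factors after the first has coefficients 1,2,3,3,3,2,1 for degrees 0…6.
[t⁶] = 1·1 + 1·2 + 1·3 + 1·3 = 9.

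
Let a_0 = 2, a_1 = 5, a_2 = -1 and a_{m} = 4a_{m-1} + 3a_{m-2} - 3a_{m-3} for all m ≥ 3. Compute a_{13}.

The ordinary generating function has denominator 1 - 4z - 3z^2 + 3z^3.
Iterating the recurrence: a_0,…,a_{13} = 2, 5, -1, 5, 2, 26, 95, 452, 2015, 9131, 41213, 186200, 841046, 3799145.

3799145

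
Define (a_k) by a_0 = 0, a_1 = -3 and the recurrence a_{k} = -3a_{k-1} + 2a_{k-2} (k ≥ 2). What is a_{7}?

-5289

The ordinary generating function has denominator 1 + 3y - 2y^2.
Iterating the recurrence: a_0,…,a_{7} = 0, -3, 9, -33, 117, -417, 1485, -5289.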